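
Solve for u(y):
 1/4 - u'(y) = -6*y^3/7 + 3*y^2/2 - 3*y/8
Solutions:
 u(y) = C1 + 3*y^4/14 - y^3/2 + 3*y^2/16 + y/4


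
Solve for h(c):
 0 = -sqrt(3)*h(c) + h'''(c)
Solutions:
 h(c) = C3*exp(3^(1/6)*c) + (C1*sin(3^(2/3)*c/2) + C2*cos(3^(2/3)*c/2))*exp(-3^(1/6)*c/2)


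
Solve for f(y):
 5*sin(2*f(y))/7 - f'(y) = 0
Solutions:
 -5*y/7 + log(cos(2*f(y)) - 1)/4 - log(cos(2*f(y)) + 1)/4 = C1


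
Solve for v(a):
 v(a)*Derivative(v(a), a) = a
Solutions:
 v(a) = -sqrt(C1 + a^2)
 v(a) = sqrt(C1 + a^2)


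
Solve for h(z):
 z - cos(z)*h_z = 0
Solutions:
 h(z) = C1 + Integral(z/cos(z), z)


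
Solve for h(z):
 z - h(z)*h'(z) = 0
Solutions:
 h(z) = -sqrt(C1 + z^2)
 h(z) = sqrt(C1 + z^2)


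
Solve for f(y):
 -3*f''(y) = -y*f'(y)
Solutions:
 f(y) = C1 + C2*erfi(sqrt(6)*y/6)


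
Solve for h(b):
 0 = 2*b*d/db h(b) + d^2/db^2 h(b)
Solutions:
 h(b) = C1 + C2*erf(b)


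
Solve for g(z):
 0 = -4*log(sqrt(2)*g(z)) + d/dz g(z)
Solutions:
 -Integral(1/(2*log(_y) + log(2)), (_y, g(z)))/2 = C1 - z


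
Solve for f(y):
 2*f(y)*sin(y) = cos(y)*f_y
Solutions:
 f(y) = C1/cos(y)^2


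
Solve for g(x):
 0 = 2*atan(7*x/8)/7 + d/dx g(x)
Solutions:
 g(x) = C1 - 2*x*atan(7*x/8)/7 + 8*log(49*x^2 + 64)/49


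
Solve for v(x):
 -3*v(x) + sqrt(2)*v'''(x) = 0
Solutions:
 v(x) = C3*exp(2^(5/6)*3^(1/3)*x/2) + (C1*sin(6^(5/6)*x/4) + C2*cos(6^(5/6)*x/4))*exp(-2^(5/6)*3^(1/3)*x/4)


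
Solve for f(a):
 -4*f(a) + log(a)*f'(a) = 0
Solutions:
 f(a) = C1*exp(4*li(a))


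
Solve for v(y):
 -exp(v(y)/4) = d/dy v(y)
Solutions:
 v(y) = 4*log(1/(C1 + y)) + 8*log(2)


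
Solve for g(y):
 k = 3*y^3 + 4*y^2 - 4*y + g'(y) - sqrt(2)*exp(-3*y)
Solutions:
 g(y) = C1 + k*y - 3*y^4/4 - 4*y^3/3 + 2*y^2 - sqrt(2)*exp(-3*y)/3


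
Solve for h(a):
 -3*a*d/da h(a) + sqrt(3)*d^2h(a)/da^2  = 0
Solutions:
 h(a) = C1 + C2*erfi(sqrt(2)*3^(1/4)*a/2)


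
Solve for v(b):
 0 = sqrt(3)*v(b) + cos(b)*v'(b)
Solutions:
 v(b) = C1*(sin(b) - 1)^(sqrt(3)/2)/(sin(b) + 1)^(sqrt(3)/2)


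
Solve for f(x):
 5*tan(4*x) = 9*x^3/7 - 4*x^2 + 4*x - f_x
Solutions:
 f(x) = C1 + 9*x^4/28 - 4*x^3/3 + 2*x^2 + 5*log(cos(4*x))/4


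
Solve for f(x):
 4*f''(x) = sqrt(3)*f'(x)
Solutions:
 f(x) = C1 + C2*exp(sqrt(3)*x/4)


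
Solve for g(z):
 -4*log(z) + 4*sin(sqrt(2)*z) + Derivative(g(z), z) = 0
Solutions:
 g(z) = C1 + 4*z*log(z) - 4*z + 2*sqrt(2)*cos(sqrt(2)*z)


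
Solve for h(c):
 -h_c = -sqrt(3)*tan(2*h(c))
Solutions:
 h(c) = -asin(C1*exp(2*sqrt(3)*c))/2 + pi/2
 h(c) = asin(C1*exp(2*sqrt(3)*c))/2


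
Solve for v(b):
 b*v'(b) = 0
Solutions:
 v(b) = C1


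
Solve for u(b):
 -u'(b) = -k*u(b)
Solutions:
 u(b) = C1*exp(b*k)


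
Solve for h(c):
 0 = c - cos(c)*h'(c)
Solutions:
 h(c) = C1 + Integral(c/cos(c), c)


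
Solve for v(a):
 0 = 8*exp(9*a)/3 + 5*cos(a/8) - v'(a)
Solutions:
 v(a) = C1 + 8*exp(9*a)/27 + 40*sin(a/8)


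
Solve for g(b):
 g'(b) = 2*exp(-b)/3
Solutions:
 g(b) = C1 - 2*exp(-b)/3


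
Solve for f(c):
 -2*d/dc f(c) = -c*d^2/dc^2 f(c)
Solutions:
 f(c) = C1 + C2*c^3


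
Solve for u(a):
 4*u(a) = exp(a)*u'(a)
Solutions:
 u(a) = C1*exp(-4*exp(-a))


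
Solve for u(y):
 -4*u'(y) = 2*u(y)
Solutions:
 u(y) = C1*exp(-y/2)


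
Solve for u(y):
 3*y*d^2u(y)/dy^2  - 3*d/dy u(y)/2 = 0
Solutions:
 u(y) = C1 + C2*y^(3/2)


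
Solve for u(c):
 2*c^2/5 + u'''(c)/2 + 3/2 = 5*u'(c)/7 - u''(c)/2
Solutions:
 u(c) = C1 + C2*exp(c*(-7 + sqrt(329))/14) + C3*exp(-c*(7 + sqrt(329))/14) + 14*c^3/75 + 49*c^2/125 + 4291*c/1250


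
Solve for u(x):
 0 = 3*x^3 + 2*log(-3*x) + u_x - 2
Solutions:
 u(x) = C1 - 3*x^4/4 - 2*x*log(-x) + 2*x*(2 - log(3))


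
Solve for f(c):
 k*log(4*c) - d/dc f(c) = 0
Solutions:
 f(c) = C1 + c*k*log(c) - c*k + c*k*log(4)


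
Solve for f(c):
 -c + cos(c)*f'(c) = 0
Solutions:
 f(c) = C1 + Integral(c/cos(c), c)


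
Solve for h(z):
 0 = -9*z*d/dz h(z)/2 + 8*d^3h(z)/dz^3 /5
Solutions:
 h(z) = C1 + Integral(C2*airyai(2^(2/3)*45^(1/3)*z/4) + C3*airybi(2^(2/3)*45^(1/3)*z/4), z)


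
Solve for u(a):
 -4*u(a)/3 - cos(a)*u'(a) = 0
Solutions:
 u(a) = C1*(sin(a) - 1)^(2/3)/(sin(a) + 1)^(2/3)


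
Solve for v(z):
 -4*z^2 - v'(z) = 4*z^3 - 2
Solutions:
 v(z) = C1 - z^4 - 4*z^3/3 + 2*z


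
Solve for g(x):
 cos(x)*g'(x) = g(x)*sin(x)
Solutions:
 g(x) = C1/cos(x)


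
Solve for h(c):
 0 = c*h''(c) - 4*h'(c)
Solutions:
 h(c) = C1 + C2*c^5


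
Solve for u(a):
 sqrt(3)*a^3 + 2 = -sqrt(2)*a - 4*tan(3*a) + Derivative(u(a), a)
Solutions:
 u(a) = C1 + sqrt(3)*a^4/4 + sqrt(2)*a^2/2 + 2*a - 4*log(cos(3*a))/3


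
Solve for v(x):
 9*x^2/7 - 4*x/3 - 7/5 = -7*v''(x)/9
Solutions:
 v(x) = C1 + C2*x - 27*x^4/196 + 2*x^3/7 + 9*x^2/10


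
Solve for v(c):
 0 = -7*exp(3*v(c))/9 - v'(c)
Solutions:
 v(c) = log(1/(C1 + 7*c))/3 + log(3)/3
 v(c) = log((-3^(1/3) - 3^(5/6)*I)*(1/(C1 + 7*c))^(1/3)/2)
 v(c) = log((-3^(1/3) + 3^(5/6)*I)*(1/(C1 + 7*c))^(1/3)/2)


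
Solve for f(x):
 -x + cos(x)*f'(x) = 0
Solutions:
 f(x) = C1 + Integral(x/cos(x), x)


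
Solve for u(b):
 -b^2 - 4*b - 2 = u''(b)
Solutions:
 u(b) = C1 + C2*b - b^4/12 - 2*b^3/3 - b^2


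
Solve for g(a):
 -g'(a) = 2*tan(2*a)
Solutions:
 g(a) = C1 + log(cos(2*a))


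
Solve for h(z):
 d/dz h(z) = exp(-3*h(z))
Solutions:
 h(z) = log(C1 + 3*z)/3
 h(z) = log((-3^(1/3) - 3^(5/6)*I)*(C1 + z)^(1/3)/2)
 h(z) = log((-3^(1/3) + 3^(5/6)*I)*(C1 + z)^(1/3)/2)


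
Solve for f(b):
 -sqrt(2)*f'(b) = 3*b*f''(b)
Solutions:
 f(b) = C1 + C2*b^(1 - sqrt(2)/3)


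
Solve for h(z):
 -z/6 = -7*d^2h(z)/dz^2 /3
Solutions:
 h(z) = C1 + C2*z + z^3/84


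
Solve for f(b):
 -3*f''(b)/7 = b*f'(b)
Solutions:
 f(b) = C1 + C2*erf(sqrt(42)*b/6)


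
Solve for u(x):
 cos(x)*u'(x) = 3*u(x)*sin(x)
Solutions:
 u(x) = C1/cos(x)^3


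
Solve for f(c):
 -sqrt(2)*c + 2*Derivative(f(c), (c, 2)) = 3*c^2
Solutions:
 f(c) = C1 + C2*c + c^4/8 + sqrt(2)*c^3/12


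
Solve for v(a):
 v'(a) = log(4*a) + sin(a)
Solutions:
 v(a) = C1 + a*log(a) - a + 2*a*log(2) - cos(a)


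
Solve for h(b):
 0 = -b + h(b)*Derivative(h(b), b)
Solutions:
 h(b) = -sqrt(C1 + b^2)
 h(b) = sqrt(C1 + b^2)


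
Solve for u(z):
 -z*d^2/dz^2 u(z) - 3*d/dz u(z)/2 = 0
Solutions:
 u(z) = C1 + C2/sqrt(z)


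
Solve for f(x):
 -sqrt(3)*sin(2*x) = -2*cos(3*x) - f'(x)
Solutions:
 f(x) = C1 - 2*sin(3*x)/3 - sqrt(3)*cos(2*x)/2


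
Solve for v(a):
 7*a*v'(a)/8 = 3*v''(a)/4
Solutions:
 v(a) = C1 + C2*erfi(sqrt(21)*a/6)


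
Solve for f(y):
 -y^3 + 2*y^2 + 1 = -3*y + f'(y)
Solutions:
 f(y) = C1 - y^4/4 + 2*y^3/3 + 3*y^2/2 + y


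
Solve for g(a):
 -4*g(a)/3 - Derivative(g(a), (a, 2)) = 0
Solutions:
 g(a) = C1*sin(2*sqrt(3)*a/3) + C2*cos(2*sqrt(3)*a/3)


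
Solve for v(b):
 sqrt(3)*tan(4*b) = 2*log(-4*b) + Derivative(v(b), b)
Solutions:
 v(b) = C1 - 2*b*log(-b) - 4*b*log(2) + 2*b - sqrt(3)*log(cos(4*b))/4


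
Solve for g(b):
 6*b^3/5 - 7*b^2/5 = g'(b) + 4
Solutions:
 g(b) = C1 + 3*b^4/10 - 7*b^3/15 - 4*b


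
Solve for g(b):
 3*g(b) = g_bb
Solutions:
 g(b) = C1*exp(-sqrt(3)*b) + C2*exp(sqrt(3)*b)


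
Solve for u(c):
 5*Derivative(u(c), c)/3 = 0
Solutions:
 u(c) = C1


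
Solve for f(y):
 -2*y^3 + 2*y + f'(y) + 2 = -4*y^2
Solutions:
 f(y) = C1 + y^4/2 - 4*y^3/3 - y^2 - 2*y


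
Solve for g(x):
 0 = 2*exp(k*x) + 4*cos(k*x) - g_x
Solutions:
 g(x) = C1 + 2*exp(k*x)/k + 4*sin(k*x)/k


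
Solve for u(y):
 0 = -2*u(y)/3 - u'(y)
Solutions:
 u(y) = C1*exp(-2*y/3)


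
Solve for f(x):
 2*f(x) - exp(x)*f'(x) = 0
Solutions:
 f(x) = C1*exp(-2*exp(-x))


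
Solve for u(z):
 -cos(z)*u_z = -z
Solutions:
 u(z) = C1 + Integral(z/cos(z), z)


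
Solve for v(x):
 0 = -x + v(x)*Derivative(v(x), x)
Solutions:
 v(x) = -sqrt(C1 + x^2)
 v(x) = sqrt(C1 + x^2)


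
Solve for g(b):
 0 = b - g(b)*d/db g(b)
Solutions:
 g(b) = -sqrt(C1 + b^2)
 g(b) = sqrt(C1 + b^2)


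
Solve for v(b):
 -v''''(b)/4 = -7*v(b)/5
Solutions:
 v(b) = C1*exp(-sqrt(2)*5^(3/4)*7^(1/4)*b/5) + C2*exp(sqrt(2)*5^(3/4)*7^(1/4)*b/5) + C3*sin(sqrt(2)*5^(3/4)*7^(1/4)*b/5) + C4*cos(sqrt(2)*5^(3/4)*7^(1/4)*b/5)


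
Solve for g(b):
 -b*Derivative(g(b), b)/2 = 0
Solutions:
 g(b) = C1


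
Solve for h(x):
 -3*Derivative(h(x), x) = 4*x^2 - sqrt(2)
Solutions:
 h(x) = C1 - 4*x^3/9 + sqrt(2)*x/3


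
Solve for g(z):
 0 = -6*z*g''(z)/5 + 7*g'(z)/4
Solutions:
 g(z) = C1 + C2*z^(59/24)


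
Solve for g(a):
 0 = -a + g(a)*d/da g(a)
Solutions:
 g(a) = -sqrt(C1 + a^2)
 g(a) = sqrt(C1 + a^2)


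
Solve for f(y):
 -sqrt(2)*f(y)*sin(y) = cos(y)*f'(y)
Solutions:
 f(y) = C1*cos(y)^(sqrt(2))


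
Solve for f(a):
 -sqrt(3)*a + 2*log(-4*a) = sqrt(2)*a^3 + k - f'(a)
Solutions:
 f(a) = C1 + sqrt(2)*a^4/4 + sqrt(3)*a^2/2 + a*(k - 4*log(2) + 2) - 2*a*log(-a)


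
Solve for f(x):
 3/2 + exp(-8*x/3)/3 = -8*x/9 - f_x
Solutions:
 f(x) = C1 - 4*x^2/9 - 3*x/2 + exp(-8*x/3)/8


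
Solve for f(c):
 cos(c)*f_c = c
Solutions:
 f(c) = C1 + Integral(c/cos(c), c)


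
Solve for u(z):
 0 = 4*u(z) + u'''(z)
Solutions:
 u(z) = C3*exp(-2^(2/3)*z) + (C1*sin(2^(2/3)*sqrt(3)*z/2) + C2*cos(2^(2/3)*sqrt(3)*z/2))*exp(2^(2/3)*z/2)


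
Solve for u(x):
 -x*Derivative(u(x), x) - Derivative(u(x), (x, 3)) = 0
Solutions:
 u(x) = C1 + Integral(C2*airyai(-x) + C3*airybi(-x), x)


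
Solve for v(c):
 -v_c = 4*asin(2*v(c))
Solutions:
 Integral(1/asin(2*_y), (_y, v(c))) = C1 - 4*c


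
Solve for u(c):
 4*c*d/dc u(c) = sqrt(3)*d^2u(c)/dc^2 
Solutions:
 u(c) = C1 + C2*erfi(sqrt(2)*3^(3/4)*c/3)


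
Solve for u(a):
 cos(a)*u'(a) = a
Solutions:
 u(a) = C1 + Integral(a/cos(a), a)


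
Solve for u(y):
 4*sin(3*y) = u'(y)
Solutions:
 u(y) = C1 - 4*cos(3*y)/3


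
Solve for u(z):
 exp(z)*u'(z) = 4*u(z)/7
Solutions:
 u(z) = C1*exp(-4*exp(-z)/7)


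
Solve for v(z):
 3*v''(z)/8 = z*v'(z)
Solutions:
 v(z) = C1 + C2*erfi(2*sqrt(3)*z/3)


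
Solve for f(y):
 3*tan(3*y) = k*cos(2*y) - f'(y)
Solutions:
 f(y) = C1 + k*sin(2*y)/2 + log(cos(3*y))


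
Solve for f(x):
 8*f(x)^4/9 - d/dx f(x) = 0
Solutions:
 f(x) = 3^(1/3)*(-1/(C1 + 8*x))^(1/3)
 f(x) = (-1/(C1 + 8*x))^(1/3)*(-3^(1/3) - 3^(5/6)*I)/2
 f(x) = (-1/(C1 + 8*x))^(1/3)*(-3^(1/3) + 3^(5/6)*I)/2


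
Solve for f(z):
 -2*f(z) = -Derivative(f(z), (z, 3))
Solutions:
 f(z) = C3*exp(2^(1/3)*z) + (C1*sin(2^(1/3)*sqrt(3)*z/2) + C2*cos(2^(1/3)*sqrt(3)*z/2))*exp(-2^(1/3)*z/2)


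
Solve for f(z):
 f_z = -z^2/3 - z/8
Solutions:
 f(z) = C1 - z^3/9 - z^2/16


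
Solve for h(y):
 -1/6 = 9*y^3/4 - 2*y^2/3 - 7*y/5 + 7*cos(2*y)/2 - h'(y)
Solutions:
 h(y) = C1 + 9*y^4/16 - 2*y^3/9 - 7*y^2/10 + y/6 + 7*sin(2*y)/4


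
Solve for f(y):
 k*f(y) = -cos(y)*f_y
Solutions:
 f(y) = C1*exp(k*(log(sin(y) - 1) - log(sin(y) + 1))/2)


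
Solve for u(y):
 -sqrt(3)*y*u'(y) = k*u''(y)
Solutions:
 u(y) = C1 + C2*sqrt(k)*erf(sqrt(2)*3^(1/4)*y*sqrt(1/k)/2)


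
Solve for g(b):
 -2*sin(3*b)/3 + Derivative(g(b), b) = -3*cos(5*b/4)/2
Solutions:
 g(b) = C1 - 6*sin(5*b/4)/5 - 2*cos(3*b)/9


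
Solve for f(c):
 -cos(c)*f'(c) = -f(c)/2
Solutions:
 f(c) = C1*(sin(c) + 1)^(1/4)/(sin(c) - 1)^(1/4)


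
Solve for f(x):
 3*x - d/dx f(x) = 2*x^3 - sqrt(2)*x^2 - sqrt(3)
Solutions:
 f(x) = C1 - x^4/2 + sqrt(2)*x^3/3 + 3*x^2/2 + sqrt(3)*x


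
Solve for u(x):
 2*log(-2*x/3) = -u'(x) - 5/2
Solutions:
 u(x) = C1 - 2*x*log(-x) + x*(-2*log(2) - 1/2 + 2*log(3))


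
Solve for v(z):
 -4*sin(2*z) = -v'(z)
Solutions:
 v(z) = C1 - 2*cos(2*z)


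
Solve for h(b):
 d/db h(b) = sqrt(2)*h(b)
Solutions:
 h(b) = C1*exp(sqrt(2)*b)


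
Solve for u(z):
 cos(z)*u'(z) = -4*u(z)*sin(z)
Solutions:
 u(z) = C1*cos(z)^4


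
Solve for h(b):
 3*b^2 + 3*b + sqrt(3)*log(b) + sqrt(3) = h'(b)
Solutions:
 h(b) = C1 + b^3 + 3*b^2/2 + sqrt(3)*b*log(b)


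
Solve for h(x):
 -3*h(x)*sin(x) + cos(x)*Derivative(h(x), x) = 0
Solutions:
 h(x) = C1/cos(x)^3


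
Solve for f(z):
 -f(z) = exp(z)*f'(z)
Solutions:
 f(z) = C1*exp(exp(-z))


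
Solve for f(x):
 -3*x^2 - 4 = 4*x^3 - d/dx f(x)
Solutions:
 f(x) = C1 + x^4 + x^3 + 4*x


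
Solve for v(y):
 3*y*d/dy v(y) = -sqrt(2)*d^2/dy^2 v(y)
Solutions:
 v(y) = C1 + C2*erf(2^(1/4)*sqrt(3)*y/2)


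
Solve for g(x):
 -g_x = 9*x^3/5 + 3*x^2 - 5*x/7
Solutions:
 g(x) = C1 - 9*x^4/20 - x^3 + 5*x^2/14


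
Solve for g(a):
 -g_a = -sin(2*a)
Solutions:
 g(a) = C1 - cos(2*a)/2


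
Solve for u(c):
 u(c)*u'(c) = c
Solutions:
 u(c) = -sqrt(C1 + c^2)
 u(c) = sqrt(C1 + c^2)


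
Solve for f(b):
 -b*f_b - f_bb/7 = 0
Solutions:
 f(b) = C1 + C2*erf(sqrt(14)*b/2)


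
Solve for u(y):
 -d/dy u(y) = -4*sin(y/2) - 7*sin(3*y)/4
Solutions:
 u(y) = C1 - 8*cos(y/2) - 7*cos(3*y)/12


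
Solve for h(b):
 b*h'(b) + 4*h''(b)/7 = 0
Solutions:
 h(b) = C1 + C2*erf(sqrt(14)*b/4)


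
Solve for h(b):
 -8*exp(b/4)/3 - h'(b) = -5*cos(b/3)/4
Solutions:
 h(b) = C1 - 32*exp(b/4)/3 + 15*sin(b/3)/4


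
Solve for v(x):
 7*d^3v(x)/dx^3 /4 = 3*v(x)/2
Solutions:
 v(x) = C3*exp(6^(1/3)*7^(2/3)*x/7) + (C1*sin(2^(1/3)*3^(5/6)*7^(2/3)*x/14) + C2*cos(2^(1/3)*3^(5/6)*7^(2/3)*x/14))*exp(-6^(1/3)*7^(2/3)*x/14)


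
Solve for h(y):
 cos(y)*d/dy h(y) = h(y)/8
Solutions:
 h(y) = C1*(sin(y) + 1)^(1/16)/(sin(y) - 1)^(1/16)


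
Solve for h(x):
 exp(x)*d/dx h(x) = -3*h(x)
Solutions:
 h(x) = C1*exp(3*exp(-x))


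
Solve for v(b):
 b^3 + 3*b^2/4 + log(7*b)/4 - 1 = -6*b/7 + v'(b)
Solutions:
 v(b) = C1 + b^4/4 + b^3/4 + 3*b^2/7 + b*log(b)/4 - 5*b/4 + b*log(7)/4


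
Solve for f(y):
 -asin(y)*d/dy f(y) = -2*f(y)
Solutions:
 f(y) = C1*exp(2*Integral(1/asin(y), y))


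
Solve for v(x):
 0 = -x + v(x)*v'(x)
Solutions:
 v(x) = -sqrt(C1 + x^2)
 v(x) = sqrt(C1 + x^2)


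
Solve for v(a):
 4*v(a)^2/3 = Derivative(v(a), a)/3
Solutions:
 v(a) = -1/(C1 + 4*a)


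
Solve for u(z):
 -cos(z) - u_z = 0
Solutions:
 u(z) = C1 - sin(z)


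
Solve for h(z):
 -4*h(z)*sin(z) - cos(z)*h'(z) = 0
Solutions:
 h(z) = C1*cos(z)^4


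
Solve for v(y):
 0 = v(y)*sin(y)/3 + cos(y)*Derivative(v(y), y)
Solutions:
 v(y) = C1*cos(y)^(1/3)


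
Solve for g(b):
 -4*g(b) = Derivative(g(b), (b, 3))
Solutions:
 g(b) = C3*exp(-2^(2/3)*b) + (C1*sin(2^(2/3)*sqrt(3)*b/2) + C2*cos(2^(2/3)*sqrt(3)*b/2))*exp(2^(2/3)*b/2)


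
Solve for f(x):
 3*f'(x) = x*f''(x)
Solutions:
 f(x) = C1 + C2*x^4


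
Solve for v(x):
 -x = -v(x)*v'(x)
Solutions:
 v(x) = -sqrt(C1 + x^2)
 v(x) = sqrt(C1 + x^2)


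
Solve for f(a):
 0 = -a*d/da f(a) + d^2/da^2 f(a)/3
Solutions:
 f(a) = C1 + C2*erfi(sqrt(6)*a/2)


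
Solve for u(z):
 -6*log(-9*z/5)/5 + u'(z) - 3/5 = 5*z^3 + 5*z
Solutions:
 u(z) = C1 + 5*z^4/4 + 5*z^2/2 + 6*z*log(-z)/5 + 3*z*(-2*log(5) - 1 + 4*log(3))/5


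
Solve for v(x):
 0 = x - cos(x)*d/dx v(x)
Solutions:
 v(x) = C1 + Integral(x/cos(x), x)


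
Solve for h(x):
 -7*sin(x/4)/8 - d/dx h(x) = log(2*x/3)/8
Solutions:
 h(x) = C1 - x*log(x)/8 - x*log(2)/8 + x/8 + x*log(3)/8 + 7*cos(x/4)/2


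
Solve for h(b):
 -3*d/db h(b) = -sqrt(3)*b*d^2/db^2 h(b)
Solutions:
 h(b) = C1 + C2*b^(1 + sqrt(3))


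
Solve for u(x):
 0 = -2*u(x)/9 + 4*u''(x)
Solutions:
 u(x) = C1*exp(-sqrt(2)*x/6) + C2*exp(sqrt(2)*x/6)


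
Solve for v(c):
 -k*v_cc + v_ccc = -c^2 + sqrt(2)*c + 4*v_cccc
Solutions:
 v(c) = C1 + C2*c + C3*exp(c*(1 - sqrt(1 - 16*k))/8) + C4*exp(c*(sqrt(1 - 16*k) + 1)/8) + c^4/(12*k) + c^3*(-sqrt(2) + 2/k)/(6*k) + c^2*(-4 - sqrt(2)/2 + 1/k)/k^2


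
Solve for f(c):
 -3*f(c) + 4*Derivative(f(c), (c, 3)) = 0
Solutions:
 f(c) = C3*exp(6^(1/3)*c/2) + (C1*sin(2^(1/3)*3^(5/6)*c/4) + C2*cos(2^(1/3)*3^(5/6)*c/4))*exp(-6^(1/3)*c/4)


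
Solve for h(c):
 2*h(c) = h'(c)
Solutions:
 h(c) = C1*exp(2*c)


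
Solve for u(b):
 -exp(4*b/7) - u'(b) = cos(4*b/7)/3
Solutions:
 u(b) = C1 - 7*exp(4*b/7)/4 - 7*sin(4*b/7)/12


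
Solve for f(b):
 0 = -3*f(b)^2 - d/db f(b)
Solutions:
 f(b) = 1/(C1 + 3*b)


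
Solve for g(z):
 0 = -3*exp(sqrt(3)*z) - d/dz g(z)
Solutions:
 g(z) = C1 - sqrt(3)*exp(sqrt(3)*z)


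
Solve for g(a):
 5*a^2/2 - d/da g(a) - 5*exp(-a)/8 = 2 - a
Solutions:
 g(a) = C1 + 5*a^3/6 + a^2/2 - 2*a + 5*exp(-a)/8


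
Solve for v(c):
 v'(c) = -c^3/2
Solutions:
 v(c) = C1 - c^4/8


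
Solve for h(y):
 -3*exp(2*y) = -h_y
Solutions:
 h(y) = C1 + 3*exp(2*y)/2


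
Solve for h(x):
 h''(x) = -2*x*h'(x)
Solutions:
 h(x) = C1 + C2*erf(x)


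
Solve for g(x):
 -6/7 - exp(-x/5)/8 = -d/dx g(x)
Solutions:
 g(x) = C1 + 6*x/7 - 5*exp(-x/5)/8


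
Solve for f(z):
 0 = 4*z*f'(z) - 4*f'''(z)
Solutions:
 f(z) = C1 + Integral(C2*airyai(z) + C3*airybi(z), z)


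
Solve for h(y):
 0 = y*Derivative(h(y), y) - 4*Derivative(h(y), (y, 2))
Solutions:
 h(y) = C1 + C2*erfi(sqrt(2)*y/4)


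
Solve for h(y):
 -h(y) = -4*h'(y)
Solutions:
 h(y) = C1*exp(y/4)


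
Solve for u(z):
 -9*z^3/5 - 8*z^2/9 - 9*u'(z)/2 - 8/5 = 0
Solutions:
 u(z) = C1 - z^4/10 - 16*z^3/243 - 16*z/45


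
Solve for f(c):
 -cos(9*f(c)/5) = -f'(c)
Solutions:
 -c - 5*log(sin(9*f(c)/5) - 1)/18 + 5*log(sin(9*f(c)/5) + 1)/18 = C1


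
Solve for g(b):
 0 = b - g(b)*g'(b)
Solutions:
 g(b) = -sqrt(C1 + b^2)
 g(b) = sqrt(C1 + b^2)


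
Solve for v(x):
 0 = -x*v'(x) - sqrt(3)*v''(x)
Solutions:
 v(x) = C1 + C2*erf(sqrt(2)*3^(3/4)*x/6)


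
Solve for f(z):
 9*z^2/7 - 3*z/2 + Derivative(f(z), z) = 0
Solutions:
 f(z) = C1 - 3*z^3/7 + 3*z^2/4


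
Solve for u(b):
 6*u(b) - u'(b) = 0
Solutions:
 u(b) = C1*exp(6*b)


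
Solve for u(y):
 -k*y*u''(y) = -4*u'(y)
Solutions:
 u(y) = C1 + y^(((re(k) + 4)*re(k) + im(k)^2)/(re(k)^2 + im(k)^2))*(C2*sin(4*log(y)*Abs(im(k))/(re(k)^2 + im(k)^2)) + C3*cos(4*log(y)*im(k)/(re(k)^2 + im(k)^2)))


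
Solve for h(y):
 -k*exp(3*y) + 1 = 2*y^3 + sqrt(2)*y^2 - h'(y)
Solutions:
 h(y) = C1 + k*exp(3*y)/3 + y^4/2 + sqrt(2)*y^3/3 - y


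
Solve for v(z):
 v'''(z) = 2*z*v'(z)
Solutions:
 v(z) = C1 + Integral(C2*airyai(2^(1/3)*z) + C3*airybi(2^(1/3)*z), z)


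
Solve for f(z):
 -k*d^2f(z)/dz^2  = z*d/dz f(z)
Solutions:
 f(z) = C1 + C2*sqrt(k)*erf(sqrt(2)*z*sqrt(1/k)/2)


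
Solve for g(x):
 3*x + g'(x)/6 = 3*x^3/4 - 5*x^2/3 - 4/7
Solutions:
 g(x) = C1 + 9*x^4/8 - 10*x^3/3 - 9*x^2 - 24*x/7


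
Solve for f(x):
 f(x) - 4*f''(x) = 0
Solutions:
 f(x) = C1*exp(-x/2) + C2*exp(x/2)


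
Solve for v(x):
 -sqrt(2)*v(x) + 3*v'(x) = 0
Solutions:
 v(x) = C1*exp(sqrt(2)*x/3)


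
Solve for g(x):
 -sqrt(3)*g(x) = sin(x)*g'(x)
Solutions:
 g(x) = C1*(cos(x) + 1)^(sqrt(3)/2)/(cos(x) - 1)^(sqrt(3)/2)


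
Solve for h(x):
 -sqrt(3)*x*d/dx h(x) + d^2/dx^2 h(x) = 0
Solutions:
 h(x) = C1 + C2*erfi(sqrt(2)*3^(1/4)*x/2)


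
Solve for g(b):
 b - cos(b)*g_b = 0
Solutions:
 g(b) = C1 + Integral(b/cos(b), b)


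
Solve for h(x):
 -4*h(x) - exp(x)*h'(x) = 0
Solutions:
 h(x) = C1*exp(4*exp(-x))


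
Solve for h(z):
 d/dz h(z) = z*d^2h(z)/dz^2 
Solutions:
 h(z) = C1 + C2*z^2


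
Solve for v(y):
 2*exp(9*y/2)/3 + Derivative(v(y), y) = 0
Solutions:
 v(y) = C1 - 4*exp(9*y/2)/27


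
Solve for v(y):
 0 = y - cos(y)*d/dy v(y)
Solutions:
 v(y) = C1 + Integral(y/cos(y), y)


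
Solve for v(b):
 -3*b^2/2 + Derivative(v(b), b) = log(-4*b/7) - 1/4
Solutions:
 v(b) = C1 + b^3/2 + b*log(-b) + b*(-log(7) - 5/4 + 2*log(2))


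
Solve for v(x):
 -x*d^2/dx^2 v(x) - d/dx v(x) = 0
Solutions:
 v(x) = C1 + C2*log(x)


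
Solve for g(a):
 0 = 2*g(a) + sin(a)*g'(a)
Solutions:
 g(a) = C1*(cos(a) + 1)/(cos(a) - 1)


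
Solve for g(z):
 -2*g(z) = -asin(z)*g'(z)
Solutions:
 g(z) = C1*exp(2*Integral(1/asin(z), z))


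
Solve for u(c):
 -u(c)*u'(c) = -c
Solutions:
 u(c) = -sqrt(C1 + c^2)
 u(c) = sqrt(C1 + c^2)


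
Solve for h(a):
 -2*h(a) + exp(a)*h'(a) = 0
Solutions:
 h(a) = C1*exp(-2*exp(-a))


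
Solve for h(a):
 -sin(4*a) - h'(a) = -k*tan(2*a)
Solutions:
 h(a) = C1 - k*log(cos(2*a))/2 + cos(4*a)/4


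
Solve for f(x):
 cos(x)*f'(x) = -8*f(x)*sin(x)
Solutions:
 f(x) = C1*cos(x)^8


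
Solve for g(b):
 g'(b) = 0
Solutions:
 g(b) = C1


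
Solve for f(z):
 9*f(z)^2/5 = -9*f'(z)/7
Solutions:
 f(z) = 5/(C1 + 7*z)


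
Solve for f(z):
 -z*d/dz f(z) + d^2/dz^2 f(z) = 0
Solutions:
 f(z) = C1 + C2*erfi(sqrt(2)*z/2)


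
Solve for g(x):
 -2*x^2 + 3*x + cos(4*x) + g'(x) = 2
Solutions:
 g(x) = C1 + 2*x^3/3 - 3*x^2/2 + 2*x - sin(4*x)/4


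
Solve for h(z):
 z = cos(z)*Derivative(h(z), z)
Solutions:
 h(z) = C1 + Integral(z/cos(z), z)


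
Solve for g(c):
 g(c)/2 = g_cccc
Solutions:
 g(c) = C1*exp(-2^(3/4)*c/2) + C2*exp(2^(3/4)*c/2) + C3*sin(2^(3/4)*c/2) + C4*cos(2^(3/4)*c/2)


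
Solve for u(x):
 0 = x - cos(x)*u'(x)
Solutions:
 u(x) = C1 + Integral(x/cos(x), x)


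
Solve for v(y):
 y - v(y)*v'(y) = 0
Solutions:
 v(y) = -sqrt(C1 + y^2)
 v(y) = sqrt(C1 + y^2)


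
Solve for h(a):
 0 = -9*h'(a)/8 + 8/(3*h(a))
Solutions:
 h(a) = -sqrt(C1 + 384*a)/9
 h(a) = sqrt(C1 + 384*a)/9


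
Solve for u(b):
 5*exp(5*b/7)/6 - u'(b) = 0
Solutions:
 u(b) = C1 + 7*exp(5*b/7)/6


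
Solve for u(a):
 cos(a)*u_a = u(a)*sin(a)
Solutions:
 u(a) = C1/cos(a)


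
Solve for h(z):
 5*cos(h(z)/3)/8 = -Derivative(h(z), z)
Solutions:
 5*z/8 - 3*log(sin(h(z)/3) - 1)/2 + 3*log(sin(h(z)/3) + 1)/2 = C1


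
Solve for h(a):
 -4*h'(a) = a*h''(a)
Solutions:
 h(a) = C1 + C2/a^3


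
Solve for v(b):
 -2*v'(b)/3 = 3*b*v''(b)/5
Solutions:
 v(b) = C1 + C2/b^(1/9)


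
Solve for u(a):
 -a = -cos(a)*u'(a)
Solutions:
 u(a) = C1 + Integral(a/cos(a), a)


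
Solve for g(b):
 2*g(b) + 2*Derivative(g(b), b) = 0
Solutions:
 g(b) = C1*exp(-b)


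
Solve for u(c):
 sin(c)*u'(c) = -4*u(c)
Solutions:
 u(c) = C1*(cos(c)^2 + 2*cos(c) + 1)/(cos(c)^2 - 2*cos(c) + 1)


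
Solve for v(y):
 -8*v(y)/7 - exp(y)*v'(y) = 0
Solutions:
 v(y) = C1*exp(8*exp(-y)/7)


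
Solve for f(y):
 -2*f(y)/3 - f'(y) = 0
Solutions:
 f(y) = C1*exp(-2*y/3)


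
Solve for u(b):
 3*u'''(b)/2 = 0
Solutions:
 u(b) = C1 + C2*b + C3*b^2


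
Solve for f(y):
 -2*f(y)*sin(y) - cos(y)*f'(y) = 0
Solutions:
 f(y) = C1*cos(y)^2


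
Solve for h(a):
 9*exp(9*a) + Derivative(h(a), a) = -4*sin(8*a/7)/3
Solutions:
 h(a) = C1 - exp(9*a) + 7*cos(8*a/7)/6


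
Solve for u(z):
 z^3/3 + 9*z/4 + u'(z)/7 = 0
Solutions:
 u(z) = C1 - 7*z^4/12 - 63*z^2/8


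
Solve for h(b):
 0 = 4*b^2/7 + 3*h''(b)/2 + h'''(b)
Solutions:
 h(b) = C1 + C2*b + C3*exp(-3*b/2) - 2*b^4/63 + 16*b^3/189 - 32*b^2/189


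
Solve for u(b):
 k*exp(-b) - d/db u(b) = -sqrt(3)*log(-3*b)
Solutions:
 u(b) = C1 + sqrt(3)*b*log(-b) + sqrt(3)*b*(-1 + log(3)) - k*exp(-b)


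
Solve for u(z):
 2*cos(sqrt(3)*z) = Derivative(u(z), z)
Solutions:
 u(z) = C1 + 2*sqrt(3)*sin(sqrt(3)*z)/3


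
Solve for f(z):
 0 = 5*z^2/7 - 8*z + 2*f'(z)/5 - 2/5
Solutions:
 f(z) = C1 - 25*z^3/42 + 10*z^2 + z


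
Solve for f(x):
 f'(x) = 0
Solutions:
 f(x) = C1


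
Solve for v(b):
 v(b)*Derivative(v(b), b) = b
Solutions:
 v(b) = -sqrt(C1 + b^2)
 v(b) = sqrt(C1 + b^2)


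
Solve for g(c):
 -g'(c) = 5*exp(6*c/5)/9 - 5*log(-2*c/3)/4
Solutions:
 g(c) = C1 + 5*c*log(-c)/4 + 5*c*(-log(3) - 1 + log(2))/4 - 25*exp(6*c/5)/54


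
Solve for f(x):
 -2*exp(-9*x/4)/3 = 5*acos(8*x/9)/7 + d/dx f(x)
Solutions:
 f(x) = C1 - 5*x*acos(8*x/9)/7 + 5*sqrt(81 - 64*x^2)/56 + 8*exp(-9*x/4)/27


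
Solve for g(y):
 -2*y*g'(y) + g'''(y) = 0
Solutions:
 g(y) = C1 + Integral(C2*airyai(2^(1/3)*y) + C3*airybi(2^(1/3)*y), y)


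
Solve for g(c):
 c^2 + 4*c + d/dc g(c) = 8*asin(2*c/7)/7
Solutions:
 g(c) = C1 - c^3/3 - 2*c^2 + 8*c*asin(2*c/7)/7 + 4*sqrt(49 - 4*c^2)/7


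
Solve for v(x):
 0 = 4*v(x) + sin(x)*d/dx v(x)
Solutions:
 v(x) = C1*(cos(x)^2 + 2*cos(x) + 1)/(cos(x)^2 - 2*cos(x) + 1)


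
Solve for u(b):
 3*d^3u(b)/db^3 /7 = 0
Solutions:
 u(b) = C1 + C2*b + C3*b^2


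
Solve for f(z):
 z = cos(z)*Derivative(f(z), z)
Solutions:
 f(z) = C1 + Integral(z/cos(z), z)


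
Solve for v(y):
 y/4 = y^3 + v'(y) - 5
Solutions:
 v(y) = C1 - y^4/4 + y^2/8 + 5*y


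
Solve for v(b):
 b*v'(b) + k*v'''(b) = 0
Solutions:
 v(b) = C1 + Integral(C2*airyai(b*(-1/k)^(1/3)) + C3*airybi(b*(-1/k)^(1/3)), b)


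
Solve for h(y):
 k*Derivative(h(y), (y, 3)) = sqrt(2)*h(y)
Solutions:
 h(y) = C1*exp(2^(1/6)*y*(1/k)^(1/3)) + C2*exp(2^(1/6)*y*(-1 + sqrt(3)*I)*(1/k)^(1/3)/2) + C3*exp(-2^(1/6)*y*(1 + sqrt(3)*I)*(1/k)^(1/3)/2)


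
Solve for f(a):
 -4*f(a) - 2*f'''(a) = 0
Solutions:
 f(a) = C3*exp(-2^(1/3)*a) + (C1*sin(2^(1/3)*sqrt(3)*a/2) + C2*cos(2^(1/3)*sqrt(3)*a/2))*exp(2^(1/3)*a/2)


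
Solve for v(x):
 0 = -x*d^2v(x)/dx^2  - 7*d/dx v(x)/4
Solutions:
 v(x) = C1 + C2/x^(3/4)


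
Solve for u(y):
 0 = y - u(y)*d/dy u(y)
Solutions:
 u(y) = -sqrt(C1 + y^2)
 u(y) = sqrt(C1 + y^2)


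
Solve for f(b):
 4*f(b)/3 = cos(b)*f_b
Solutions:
 f(b) = C1*(sin(b) + 1)^(2/3)/(sin(b) - 1)^(2/3)


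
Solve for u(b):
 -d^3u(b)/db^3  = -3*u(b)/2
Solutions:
 u(b) = C3*exp(2^(2/3)*3^(1/3)*b/2) + (C1*sin(2^(2/3)*3^(5/6)*b/4) + C2*cos(2^(2/3)*3^(5/6)*b/4))*exp(-2^(2/3)*3^(1/3)*b/4)


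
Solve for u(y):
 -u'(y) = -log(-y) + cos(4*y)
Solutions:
 u(y) = C1 + y*log(-y) - y - sin(4*y)/4


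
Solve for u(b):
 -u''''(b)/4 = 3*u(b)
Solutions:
 u(b) = (C1*sin(3^(1/4)*b) + C2*cos(3^(1/4)*b))*exp(-3^(1/4)*b) + (C3*sin(3^(1/4)*b) + C4*cos(3^(1/4)*b))*exp(3^(1/4)*b)


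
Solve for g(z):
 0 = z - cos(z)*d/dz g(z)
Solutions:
 g(z) = C1 + Integral(z/cos(z), z)


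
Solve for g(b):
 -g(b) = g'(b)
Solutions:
 g(b) = C1*exp(-b)


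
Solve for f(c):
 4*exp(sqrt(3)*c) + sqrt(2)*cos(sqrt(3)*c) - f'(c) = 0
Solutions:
 f(c) = C1 + 4*sqrt(3)*exp(sqrt(3)*c)/3 + sqrt(6)*sin(sqrt(3)*c)/3


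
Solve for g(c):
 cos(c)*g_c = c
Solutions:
 g(c) = C1 + Integral(c/cos(c), c)


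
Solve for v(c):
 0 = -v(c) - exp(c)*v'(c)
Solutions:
 v(c) = C1*exp(exp(-c))


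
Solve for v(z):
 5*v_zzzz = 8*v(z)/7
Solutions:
 v(z) = C1*exp(-70^(3/4)*z/35) + C2*exp(70^(3/4)*z/35) + C3*sin(70^(3/4)*z/35) + C4*cos(70^(3/4)*z/35)


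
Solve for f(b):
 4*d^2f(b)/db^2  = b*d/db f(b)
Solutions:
 f(b) = C1 + C2*erfi(sqrt(2)*b/4)


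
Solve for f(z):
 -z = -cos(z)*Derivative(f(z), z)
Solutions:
 f(z) = C1 + Integral(z/cos(z), z)


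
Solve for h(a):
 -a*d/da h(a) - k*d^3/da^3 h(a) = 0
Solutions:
 h(a) = C1 + Integral(C2*airyai(a*(-1/k)^(1/3)) + C3*airybi(a*(-1/k)^(1/3)), a)


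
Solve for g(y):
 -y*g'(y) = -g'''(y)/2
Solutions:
 g(y) = C1 + Integral(C2*airyai(2^(1/3)*y) + C3*airybi(2^(1/3)*y), y)


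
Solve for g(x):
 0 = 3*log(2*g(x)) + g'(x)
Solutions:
 Integral(1/(log(_y) + log(2)), (_y, g(x)))/3 = C1 - x


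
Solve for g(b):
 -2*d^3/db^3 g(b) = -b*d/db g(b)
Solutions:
 g(b) = C1 + Integral(C2*airyai(2^(2/3)*b/2) + C3*airybi(2^(2/3)*b/2), b)


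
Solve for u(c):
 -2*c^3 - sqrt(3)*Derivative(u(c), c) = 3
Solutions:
 u(c) = C1 - sqrt(3)*c^4/6 - sqrt(3)*c


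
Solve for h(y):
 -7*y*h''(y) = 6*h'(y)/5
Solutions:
 h(y) = C1 + C2*y^(29/35)


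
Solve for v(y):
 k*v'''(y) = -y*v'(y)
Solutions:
 v(y) = C1 + Integral(C2*airyai(y*(-1/k)^(1/3)) + C3*airybi(y*(-1/k)^(1/3)), y)


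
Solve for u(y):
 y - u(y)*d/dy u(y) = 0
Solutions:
 u(y) = -sqrt(C1 + y^2)
 u(y) = sqrt(C1 + y^2)


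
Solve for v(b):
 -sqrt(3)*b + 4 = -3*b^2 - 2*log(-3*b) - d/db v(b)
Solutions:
 v(b) = C1 - b^3 + sqrt(3)*b^2/2 - 2*b*log(-b) + 2*b*(-log(3) - 1)


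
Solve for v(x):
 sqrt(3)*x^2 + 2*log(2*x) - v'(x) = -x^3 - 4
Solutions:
 v(x) = C1 + x^4/4 + sqrt(3)*x^3/3 + 2*x*log(x) + x*log(4) + 2*x


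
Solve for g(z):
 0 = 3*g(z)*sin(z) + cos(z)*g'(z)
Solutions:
 g(z) = C1*cos(z)^3


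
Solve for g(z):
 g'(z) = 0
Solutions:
 g(z) = C1


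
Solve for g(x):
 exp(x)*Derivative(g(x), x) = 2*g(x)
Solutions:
 g(x) = C1*exp(-2*exp(-x))


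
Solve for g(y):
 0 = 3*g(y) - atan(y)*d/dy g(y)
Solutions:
 g(y) = C1*exp(3*Integral(1/atan(y), y))


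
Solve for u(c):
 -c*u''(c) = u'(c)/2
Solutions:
 u(c) = C1 + C2*sqrt(c)


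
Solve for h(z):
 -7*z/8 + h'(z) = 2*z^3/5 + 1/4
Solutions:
 h(z) = C1 + z^4/10 + 7*z^2/16 + z/4


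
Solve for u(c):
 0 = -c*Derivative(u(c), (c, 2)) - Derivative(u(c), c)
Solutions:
 u(c) = C1 + C2*log(c)


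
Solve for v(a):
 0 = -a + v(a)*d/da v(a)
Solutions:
 v(a) = -sqrt(C1 + a^2)
 v(a) = sqrt(C1 + a^2)


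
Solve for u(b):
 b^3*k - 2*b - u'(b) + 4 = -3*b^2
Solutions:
 u(b) = C1 + b^4*k/4 + b^3 - b^2 + 4*b


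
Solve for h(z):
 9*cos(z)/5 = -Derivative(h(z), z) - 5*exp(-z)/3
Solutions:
 h(z) = C1 - 9*sin(z)/5 + 5*exp(-z)/3


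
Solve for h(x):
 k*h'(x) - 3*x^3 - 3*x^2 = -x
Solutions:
 h(x) = C1 + 3*x^4/(4*k) + x^3/k - x^2/(2*k)


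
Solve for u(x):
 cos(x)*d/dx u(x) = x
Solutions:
 u(x) = C1 + Integral(x/cos(x), x)


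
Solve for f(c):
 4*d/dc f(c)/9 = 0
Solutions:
 f(c) = C1


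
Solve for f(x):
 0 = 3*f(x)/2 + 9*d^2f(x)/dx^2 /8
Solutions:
 f(x) = C1*sin(2*sqrt(3)*x/3) + C2*cos(2*sqrt(3)*x/3)


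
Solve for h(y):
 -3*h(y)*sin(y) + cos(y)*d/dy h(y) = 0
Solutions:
 h(y) = C1/cos(y)^3


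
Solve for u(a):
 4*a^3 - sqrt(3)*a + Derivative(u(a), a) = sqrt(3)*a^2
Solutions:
 u(a) = C1 - a^4 + sqrt(3)*a^3/3 + sqrt(3)*a^2/2


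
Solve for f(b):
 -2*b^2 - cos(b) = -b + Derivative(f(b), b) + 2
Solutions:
 f(b) = C1 - 2*b^3/3 + b^2/2 - 2*b - sin(b)


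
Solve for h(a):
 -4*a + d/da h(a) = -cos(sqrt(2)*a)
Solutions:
 h(a) = C1 + 2*a^2 - sqrt(2)*sin(sqrt(2)*a)/2


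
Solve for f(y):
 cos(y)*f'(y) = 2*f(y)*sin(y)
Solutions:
 f(y) = C1/cos(y)^2


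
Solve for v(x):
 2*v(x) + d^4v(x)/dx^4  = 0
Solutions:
 v(x) = (C1*sin(2^(3/4)*x/2) + C2*cos(2^(3/4)*x/2))*exp(-2^(3/4)*x/2) + (C3*sin(2^(3/4)*x/2) + C4*cos(2^(3/4)*x/2))*exp(2^(3/4)*x/2)


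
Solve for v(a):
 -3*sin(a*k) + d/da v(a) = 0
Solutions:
 v(a) = C1 - 3*cos(a*k)/k


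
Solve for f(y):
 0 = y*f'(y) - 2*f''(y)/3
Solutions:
 f(y) = C1 + C2*erfi(sqrt(3)*y/2)


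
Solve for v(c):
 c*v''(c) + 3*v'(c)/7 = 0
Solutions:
 v(c) = C1 + C2*c^(4/7)


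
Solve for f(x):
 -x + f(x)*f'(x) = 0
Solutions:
 f(x) = -sqrt(C1 + x^2)
 f(x) = sqrt(C1 + x^2)


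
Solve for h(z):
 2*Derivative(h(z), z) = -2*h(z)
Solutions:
 h(z) = C1*exp(-z)


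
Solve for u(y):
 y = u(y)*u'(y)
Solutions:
 u(y) = -sqrt(C1 + y^2)
 u(y) = sqrt(C1 + y^2)


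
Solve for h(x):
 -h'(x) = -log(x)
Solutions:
 h(x) = C1 + x*log(x) - x


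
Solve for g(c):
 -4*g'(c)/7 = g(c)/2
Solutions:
 g(c) = C1*exp(-7*c/8)


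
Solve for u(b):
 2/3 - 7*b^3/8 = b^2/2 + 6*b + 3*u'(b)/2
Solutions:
 u(b) = C1 - 7*b^4/48 - b^3/9 - 2*b^2 + 4*b/9


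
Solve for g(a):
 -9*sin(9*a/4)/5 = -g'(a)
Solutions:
 g(a) = C1 - 4*cos(9*a/4)/5


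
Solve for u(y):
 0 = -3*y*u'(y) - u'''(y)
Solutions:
 u(y) = C1 + Integral(C2*airyai(-3^(1/3)*y) + C3*airybi(-3^(1/3)*y), y)


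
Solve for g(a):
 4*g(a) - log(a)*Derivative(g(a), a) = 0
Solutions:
 g(a) = C1*exp(4*li(a))


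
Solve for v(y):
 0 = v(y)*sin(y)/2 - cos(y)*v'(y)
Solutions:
 v(y) = C1/sqrt(cos(y))


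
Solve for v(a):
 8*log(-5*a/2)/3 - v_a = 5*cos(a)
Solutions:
 v(a) = C1 + 8*a*log(-a)/3 - 8*a/3 - 8*a*log(2)/3 + 8*a*log(5)/3 - 5*sin(a)


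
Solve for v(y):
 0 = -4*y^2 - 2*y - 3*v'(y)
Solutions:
 v(y) = C1 - 4*y^3/9 - y^2/3


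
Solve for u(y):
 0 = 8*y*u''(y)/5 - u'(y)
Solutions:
 u(y) = C1 + C2*y^(13/8)


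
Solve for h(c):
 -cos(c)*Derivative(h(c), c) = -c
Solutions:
 h(c) = C1 + Integral(c/cos(c), c)


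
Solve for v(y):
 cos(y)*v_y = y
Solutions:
 v(y) = C1 + Integral(y/cos(y), y)


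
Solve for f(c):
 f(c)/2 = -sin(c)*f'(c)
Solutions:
 f(c) = C1*(cos(c) + 1)^(1/4)/(cos(c) - 1)^(1/4)


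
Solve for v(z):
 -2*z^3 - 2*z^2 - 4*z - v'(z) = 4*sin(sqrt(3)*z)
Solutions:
 v(z) = C1 - z^4/2 - 2*z^3/3 - 2*z^2 + 4*sqrt(3)*cos(sqrt(3)*z)/3


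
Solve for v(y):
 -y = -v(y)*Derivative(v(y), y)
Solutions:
 v(y) = -sqrt(C1 + y^2)
 v(y) = sqrt(C1 + y^2)


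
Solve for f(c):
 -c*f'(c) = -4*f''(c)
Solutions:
 f(c) = C1 + C2*erfi(sqrt(2)*c/4)


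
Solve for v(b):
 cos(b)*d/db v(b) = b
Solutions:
 v(b) = C1 + Integral(b/cos(b), b)


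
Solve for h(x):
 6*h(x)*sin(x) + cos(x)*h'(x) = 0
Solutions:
 h(x) = C1*cos(x)^6


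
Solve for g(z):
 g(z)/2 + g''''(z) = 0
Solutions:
 g(z) = (C1*sin(2^(1/4)*z/2) + C2*cos(2^(1/4)*z/2))*exp(-2^(1/4)*z/2) + (C3*sin(2^(1/4)*z/2) + C4*cos(2^(1/4)*z/2))*exp(2^(1/4)*z/2)


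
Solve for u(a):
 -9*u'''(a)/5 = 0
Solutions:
 u(a) = C1 + C2*a + C3*a^2


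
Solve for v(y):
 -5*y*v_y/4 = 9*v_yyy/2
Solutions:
 v(y) = C1 + Integral(C2*airyai(-60^(1/3)*y/6) + C3*airybi(-60^(1/3)*y/6), y)


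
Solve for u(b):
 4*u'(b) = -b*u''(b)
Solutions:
 u(b) = C1 + C2/b^3


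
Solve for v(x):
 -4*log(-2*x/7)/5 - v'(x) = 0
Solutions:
 v(x) = C1 - 4*x*log(-x)/5 + 4*x*(-log(2) + 1 + log(7))/5


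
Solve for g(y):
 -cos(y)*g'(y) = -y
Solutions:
 g(y) = C1 + Integral(y/cos(y), y)


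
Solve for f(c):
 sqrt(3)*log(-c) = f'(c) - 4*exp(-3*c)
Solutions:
 f(c) = C1 + sqrt(3)*c*log(-c) - sqrt(3)*c - 4*exp(-3*c)/3


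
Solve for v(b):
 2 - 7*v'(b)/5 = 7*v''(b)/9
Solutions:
 v(b) = C1 + C2*exp(-9*b/5) + 10*b/7


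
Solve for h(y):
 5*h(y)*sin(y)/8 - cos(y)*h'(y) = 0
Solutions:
 h(y) = C1/cos(y)^(5/8)


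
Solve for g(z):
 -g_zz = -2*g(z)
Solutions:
 g(z) = C1*exp(-sqrt(2)*z) + C2*exp(sqrt(2)*z)


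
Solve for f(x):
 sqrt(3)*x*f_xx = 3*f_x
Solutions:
 f(x) = C1 + C2*x^(1 + sqrt(3))


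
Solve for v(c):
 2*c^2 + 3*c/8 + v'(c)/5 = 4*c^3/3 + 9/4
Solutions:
 v(c) = C1 + 5*c^4/3 - 10*c^3/3 - 15*c^2/16 + 45*c/4


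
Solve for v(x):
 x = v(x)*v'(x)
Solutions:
 v(x) = -sqrt(C1 + x^2)
 v(x) = sqrt(C1 + x^2)


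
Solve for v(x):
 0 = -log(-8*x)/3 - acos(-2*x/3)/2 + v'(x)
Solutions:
 v(x) = C1 + x*log(-x)/3 + x*acos(-2*x/3)/2 - x/3 + x*log(2) + sqrt(9 - 4*x^2)/4


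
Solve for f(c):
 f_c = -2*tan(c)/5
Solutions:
 f(c) = C1 + 2*log(cos(c))/5


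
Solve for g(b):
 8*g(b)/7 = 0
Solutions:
 g(b) = 0


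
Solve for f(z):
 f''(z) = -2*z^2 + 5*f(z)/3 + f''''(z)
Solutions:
 f(z) = 6*z^2/5 + (C1*sin(3^(3/4)*5^(1/4)*z*sin(atan(sqrt(51)/3)/2)/3) + C2*cos(3^(3/4)*5^(1/4)*z*sin(atan(sqrt(51)/3)/2)/3))*exp(-3^(3/4)*5^(1/4)*z*cos(atan(sqrt(51)/3)/2)/3) + (C3*sin(3^(3/4)*5^(1/4)*z*sin(atan(sqrt(51)/3)/2)/3) + C4*cos(3^(3/4)*5^(1/4)*z*sin(atan(sqrt(51)/3)/2)/3))*exp(3^(3/4)*5^(1/4)*z*cos(atan(sqrt(51)/3)/2)/3) + 36/25


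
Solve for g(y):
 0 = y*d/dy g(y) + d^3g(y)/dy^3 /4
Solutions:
 g(y) = C1 + Integral(C2*airyai(-2^(2/3)*y) + C3*airybi(-2^(2/3)*y), y)


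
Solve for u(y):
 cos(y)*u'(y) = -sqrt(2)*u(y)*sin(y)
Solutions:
 u(y) = C1*cos(y)^(sqrt(2))


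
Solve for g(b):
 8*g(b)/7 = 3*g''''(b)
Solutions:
 g(b) = C1*exp(-42^(3/4)*b/21) + C2*exp(42^(3/4)*b/21) + C3*sin(42^(3/4)*b/21) + C4*cos(42^(3/4)*b/21)


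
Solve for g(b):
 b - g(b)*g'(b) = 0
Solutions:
 g(b) = -sqrt(C1 + b^2)
 g(b) = sqrt(C1 + b^2)


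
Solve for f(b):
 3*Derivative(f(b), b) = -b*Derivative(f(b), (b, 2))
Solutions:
 f(b) = C1 + C2/b^2


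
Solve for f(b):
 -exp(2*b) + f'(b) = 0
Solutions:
 f(b) = C1 + exp(2*b)/2


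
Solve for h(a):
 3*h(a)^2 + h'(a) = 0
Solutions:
 h(a) = 1/(C1 + 3*a)


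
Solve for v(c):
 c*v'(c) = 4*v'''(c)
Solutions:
 v(c) = C1 + Integral(C2*airyai(2^(1/3)*c/2) + C3*airybi(2^(1/3)*c/2), c)


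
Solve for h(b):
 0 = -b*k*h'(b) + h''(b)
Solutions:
 h(b) = Piecewise((-sqrt(2)*sqrt(pi)*C1*erf(sqrt(2)*b*sqrt(-k)/2)/(2*sqrt(-k)) - C2, (k > 0) | (k < 0)), (-C1*b - C2, True))


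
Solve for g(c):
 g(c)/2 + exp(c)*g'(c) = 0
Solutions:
 g(c) = C1*exp(exp(-c)/2)


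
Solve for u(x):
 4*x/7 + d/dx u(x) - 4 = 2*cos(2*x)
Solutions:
 u(x) = C1 - 2*x^2/7 + 4*x + 2*sin(x)*cos(x)


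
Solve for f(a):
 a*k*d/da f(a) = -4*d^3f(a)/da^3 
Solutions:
 f(a) = C1 + Integral(C2*airyai(2^(1/3)*a*(-k)^(1/3)/2) + C3*airybi(2^(1/3)*a*(-k)^(1/3)/2), a)


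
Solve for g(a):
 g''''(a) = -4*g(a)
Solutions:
 g(a) = (C1*sin(a) + C2*cos(a))*exp(-a) + (C3*sin(a) + C4*cos(a))*exp(a)


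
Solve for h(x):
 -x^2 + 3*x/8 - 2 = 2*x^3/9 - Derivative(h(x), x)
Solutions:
 h(x) = C1 + x^4/18 + x^3/3 - 3*x^2/16 + 2*x


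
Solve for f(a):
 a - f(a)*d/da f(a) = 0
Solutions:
 f(a) = -sqrt(C1 + a^2)
 f(a) = sqrt(C1 + a^2)


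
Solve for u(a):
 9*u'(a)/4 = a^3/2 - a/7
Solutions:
 u(a) = C1 + a^4/18 - 2*a^2/63


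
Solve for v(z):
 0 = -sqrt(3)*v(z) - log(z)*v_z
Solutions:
 v(z) = C1*exp(-sqrt(3)*li(z))


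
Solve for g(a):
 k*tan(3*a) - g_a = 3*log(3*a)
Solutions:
 g(a) = C1 - 3*a*log(a) - 3*a*log(3) + 3*a - k*log(cos(3*a))/3


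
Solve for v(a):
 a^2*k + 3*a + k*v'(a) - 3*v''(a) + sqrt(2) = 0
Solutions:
 v(a) = C1 + C2*exp(a*k/3) - a^3/3 - 9*a^2/(2*k) - sqrt(2)*a/k - 27*a/k^2


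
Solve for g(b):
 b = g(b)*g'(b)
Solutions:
 g(b) = -sqrt(C1 + b^2)
 g(b) = sqrt(C1 + b^2)


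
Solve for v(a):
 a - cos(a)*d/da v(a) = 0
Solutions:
 v(a) = C1 + Integral(a/cos(a), a)


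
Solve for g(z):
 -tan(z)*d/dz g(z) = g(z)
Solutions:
 g(z) = C1/sin(z)


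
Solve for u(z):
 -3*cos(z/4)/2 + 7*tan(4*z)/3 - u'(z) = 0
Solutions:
 u(z) = C1 - 7*log(cos(4*z))/12 - 6*sin(z/4)


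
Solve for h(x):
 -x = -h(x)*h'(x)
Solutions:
 h(x) = -sqrt(C1 + x^2)
 h(x) = sqrt(C1 + x^2)


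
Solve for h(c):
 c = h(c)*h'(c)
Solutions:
 h(c) = -sqrt(C1 + c^2)
 h(c) = sqrt(C1 + c^2)


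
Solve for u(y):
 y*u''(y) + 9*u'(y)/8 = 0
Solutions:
 u(y) = C1 + C2/y^(1/8)


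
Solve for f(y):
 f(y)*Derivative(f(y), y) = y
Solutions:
 f(y) = -sqrt(C1 + y^2)
 f(y) = sqrt(C1 + y^2)


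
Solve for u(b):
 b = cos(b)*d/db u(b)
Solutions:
 u(b) = C1 + Integral(b/cos(b), b)


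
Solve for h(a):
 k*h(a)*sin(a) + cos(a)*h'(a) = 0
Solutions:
 h(a) = C1*exp(k*log(cos(a)))


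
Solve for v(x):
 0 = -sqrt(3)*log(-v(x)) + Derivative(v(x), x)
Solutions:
 -li(-v(x)) = C1 + sqrt(3)*x


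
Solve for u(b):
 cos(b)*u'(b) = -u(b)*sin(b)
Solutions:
 u(b) = C1*cos(b)


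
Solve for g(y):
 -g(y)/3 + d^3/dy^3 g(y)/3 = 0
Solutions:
 g(y) = C3*exp(y) + (C1*sin(sqrt(3)*y/2) + C2*cos(sqrt(3)*y/2))*exp(-y/2)


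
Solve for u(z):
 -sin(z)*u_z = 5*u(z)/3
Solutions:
 u(z) = C1*(cos(z) + 1)^(5/6)/(cos(z) - 1)^(5/6)


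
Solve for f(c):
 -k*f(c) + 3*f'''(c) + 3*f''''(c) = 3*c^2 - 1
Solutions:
 f(c) = C1*exp(c*Piecewise((-sqrt(-3^(2/3)*k^(1/3)/3 + 1/4)/2 - sqrt(3^(2/3)*k^(1/3)/3 + 1/2 + 1/(4*sqrt(-3^(2/3)*k^(1/3)/3 + 1/4)))/2 - 1/4, Eq(k, 0)), (-sqrt(-2*k/(9*(-k/48 + sqrt(k^3/729 + k^2/2304))^(1/3)) + 2*(-k/48 + sqrt(k^3/729 + k^2/2304))^(1/3) + 1/4)/2 - sqrt(2*k/(9*(-k/48 + sqrt(k^3/729 + k^2/2304))^(1/3)) - 2*(-k/48 + sqrt(k^3/729 + k^2/2304))^(1/3) + 1/2 + 1/(4*sqrt(-2*k/(9*(-k/48 + sqrt(k^3/729 + k^2/2304))^(1/3)) + 2*(-k/48 + sqrt(k^3/729 + k^2/2304))^(1/3) + 1/4)))/2 - 1/4, True))) + C2*exp(c*Piecewise((-sqrt(-3^(2/3)*k^(1/3)/3 + 1/4)/2 + sqrt(3^(2/3)*k^(1/3)/3 + 1/2 + 1/(4*sqrt(-3^(2/3)*k^(1/3)/3 + 1/4)))/2 - 1/4, Eq(k, 0)), (-sqrt(-2*k/(9*(-k/48 + sqrt(k^3/729 + k^2/2304))^(1/3)) + 2*(-k/48 + sqrt(k^3/729 + k^2/2304))^(1/3) + 1/4)/2 + sqrt(2*k/(9*(-k/48 + sqrt(k^3/729 + k^2/2304))^(1/3)) - 2*(-k/48 + sqrt(k^3/729 + k^2/2304))^(1/3) + 1/2 + 1/(4*sqrt(-2*k/(9*(-k/48 + sqrt(k^3/729 + k^2/2304))^(1/3)) + 2*(-k/48 + sqrt(k^3/729 + k^2/2304))^(1/3) + 1/4)))/2 - 1/4, True))) + C3*exp(c*Piecewise((sqrt(-3^(2/3)*k^(1/3)/3 + 1/4)/2 - sqrt(3^(2/3)*k^(1/3)/3 + 1/2 - 1/(4*sqrt(-3^(2/3)*k^(1/3)/3 + 1/4)))/2 - 1/4, Eq(k, 0)), (sqrt(-2*k/(9*(-k/48 + sqrt(k^3/729 + k^2/2304))^(1/3)) + 2*(-k/48 + sqrt(k^3/729 + k^2/2304))^(1/3) + 1/4)/2 - sqrt(2*k/(9*(-k/48 + sqrt(k^3/729 + k^2/2304))^(1/3)) - 2*(-k/48 + sqrt(k^3/729 + k^2/2304))^(1/3) + 1/2 - 1/(4*sqrt(-2*k/(9*(-k/48 + sqrt(k^3/729 + k^2/2304))^(1/3)) + 2*(-k/48 + sqrt(k^3/729 + k^2/2304))^(1/3) + 1/4)))/2 - 1/4, True))) + C4*exp(c*Piecewise((sqrt(-3^(2/3)*k^(1/3)/3 + 1/4)/2 + sqrt(3^(2/3)*k^(1/3)/3 + 1/2 - 1/(4*sqrt(-3^(2/3)*k^(1/3)/3 + 1/4)))/2 - 1/4, Eq(k, 0)), (sqrt(-2*k/(9*(-k/48 + sqrt(k^3/729 + k^2/2304))^(1/3)) + 2*(-k/48 + sqrt(k^3/729 + k^2/2304))^(1/3) + 1/4)/2 + sqrt(2*k/(9*(-k/48 + sqrt(k^3/729 + k^2/2304))^(1/3)) - 2*(-k/48 + sqrt(k^3/729 + k^2/2304))^(1/3) + 1/2 - 1/(4*sqrt(-2*k/(9*(-k/48 + sqrt(k^3/729 + k^2/2304))^(1/3)) + 2*(-k/48 + sqrt(k^3/729 + k^2/2304))^(1/3) + 1/4)))/2 - 1/4, True))) - 3*c^2/k + 1/k
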